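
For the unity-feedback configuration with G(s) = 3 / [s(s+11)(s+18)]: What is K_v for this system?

System type = 1 (one pole at s=0).
K_v = lim_{s→0} s·G(s) = 3 / (11·18) = 1/66.

1/66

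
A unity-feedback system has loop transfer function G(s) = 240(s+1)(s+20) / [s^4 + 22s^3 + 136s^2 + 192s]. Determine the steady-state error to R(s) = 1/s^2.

0.04

Lowest-order denominator term is 192s, so the open loop has 1 pole at the origin → type 1 system.
K_v = lim_{s→0} s·G(s) = 240·1·20 / 192 = 25.
e_ss = 1/K_v = 1/25 = 0.04.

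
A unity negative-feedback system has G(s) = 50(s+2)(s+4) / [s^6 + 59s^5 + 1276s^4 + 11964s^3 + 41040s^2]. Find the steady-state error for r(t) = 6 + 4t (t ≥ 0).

Factoring s^2 from the denominator leaves a polynomial with constant term 41040, so the system is type 2. Treating each term separately:
  • 6: tracked with zero error.
  • 4t: tracked with zero error.
Total e_ss = 0.

0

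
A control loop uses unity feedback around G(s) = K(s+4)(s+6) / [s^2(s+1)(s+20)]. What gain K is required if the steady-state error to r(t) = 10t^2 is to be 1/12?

The open loop has two poles at the origin → type 2 system.
K_a = lim_{s→0} s^2·G(s) = K·4·6 / (1·20) = 1.2·K.
e_ss = 20/K_a = 1/12 ⇒ K_a = 240 ⇒ K = 240/1.2 = 200.

200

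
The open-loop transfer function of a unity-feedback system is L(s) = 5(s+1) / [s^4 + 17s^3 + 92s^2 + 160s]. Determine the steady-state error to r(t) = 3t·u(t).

Lowest-order denominator term is 160s, so the open loop has 1 pole at the origin → type 1 system.
K_v = lim_{s→0} s·L(s) = 5·1 / 160 = 1/32.
e_ss = 3/K_v = 3/(1/32) = 96.

96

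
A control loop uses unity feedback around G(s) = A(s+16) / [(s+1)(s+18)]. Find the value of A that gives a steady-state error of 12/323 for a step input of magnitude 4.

120

The open loop has no poles at the origin → type 0 system.
K_p = lim_{s→0} G(s) = A·16 / (1·18) = (8/9)·A.
e_ss = 4/(1 + K_p) = 12/323 ⇒ 1 + (8/9)·A = 323/3 ⇒ A = 120.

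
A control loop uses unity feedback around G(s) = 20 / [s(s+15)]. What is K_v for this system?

G(s) has one factor of s in the denominator, so the system is type 1.
K_v = lim_{s→0} s·G(s) = 20 / (15) = 4/3.

4/3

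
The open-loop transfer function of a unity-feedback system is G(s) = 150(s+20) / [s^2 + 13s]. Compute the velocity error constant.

Lowest-order denominator term is 13s, so the open loop has 1 pole at the origin → type 1 system.
K_v = lim_{s→0} s·G(s) = 150·20 / 13 = 3000/13.

3000/13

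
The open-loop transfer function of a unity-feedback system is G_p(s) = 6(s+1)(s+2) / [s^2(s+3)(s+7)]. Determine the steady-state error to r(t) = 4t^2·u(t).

14

G_p(s) has two factors of s in the denominator, so the system is type 2.
K_a = lim_{s→0} s^2·G_p(s) = 6·1·2 / (3·7) = 4/7.
r(t) = 4t^2 gives R(s) = 8/s^3.
e_ss = 8/K_a = 8/(4/7) = 14.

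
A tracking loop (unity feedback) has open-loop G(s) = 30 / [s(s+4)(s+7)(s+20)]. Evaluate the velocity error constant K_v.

System type = 1 (one pole at s=0).
K_v = lim_{s→0} s·G(s) = 30 / (4·7·20) = 3/56.

3/56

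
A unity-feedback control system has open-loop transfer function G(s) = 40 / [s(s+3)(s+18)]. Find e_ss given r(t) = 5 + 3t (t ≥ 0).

4.05

One free integrator in G(s): this is a type 1 system. Treating each term separately:
  • 5: tracked with zero error.
  • 3t: e_ss = 3/K_v with K_v=20/27 → 4.05.
Total e_ss = 4.05.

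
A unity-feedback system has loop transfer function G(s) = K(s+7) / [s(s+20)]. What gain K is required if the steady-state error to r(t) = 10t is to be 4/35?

The open loop has one pole at the origin → type 1 system.
K_v = lim_{s→0} s·G(s) = K·7 / (20) = 0.35·K.
e_ss = 10/K_v = 4/35 ⇒ K_v = 87.5 ⇒ K = 87.5/0.35 = 250.

250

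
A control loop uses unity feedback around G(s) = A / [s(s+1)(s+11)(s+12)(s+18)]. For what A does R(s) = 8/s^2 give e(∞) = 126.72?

One free integrator in G(s): this is a type 1 system.
K_v = lim_{s→0} s·G(s) = A / (1·11·12·18) = (1/2376)·A.
e_ss = 8/K_v = 126.72 ⇒ K_v = 25/396 ⇒ A = (25/396)/(1/2376) = 150.

150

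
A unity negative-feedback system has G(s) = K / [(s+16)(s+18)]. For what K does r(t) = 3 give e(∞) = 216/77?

G(s) has no factors of s in the denominator, so the system is type 0.
K_p = lim_{s→0} G(s) = K / (16·18) = (1/288)·K.
e_ss = 3/(1 + K_p) = 216/77 ⇒ 1 + (1/288)·K = 77/72 ⇒ K = 20.

20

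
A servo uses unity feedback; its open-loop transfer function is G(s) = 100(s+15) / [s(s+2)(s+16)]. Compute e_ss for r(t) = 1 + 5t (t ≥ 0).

System type = 1 (one pole at s=0). Treating each term separately:
  • 1: tracked with zero error.
  • 5t: e_ss = 5/K_v with K_v=46.875 → 8/75.
Total e_ss = 8/75.

8/75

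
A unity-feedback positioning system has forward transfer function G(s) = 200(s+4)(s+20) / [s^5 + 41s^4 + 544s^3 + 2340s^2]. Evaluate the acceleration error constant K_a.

Factoring s^2 from the denominator leaves a polynomial with constant term 2340, so the system is type 2.
K_a = lim_{s→0} s^2·G(s) = 200·4·20 / 2340 = 800/117.

800/117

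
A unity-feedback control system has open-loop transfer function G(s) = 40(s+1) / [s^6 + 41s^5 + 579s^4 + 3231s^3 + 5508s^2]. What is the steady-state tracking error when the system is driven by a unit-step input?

Lowest-order denominator term is 5508s^2, so the open loop has 2 poles at the origin → type 2 system.
A type-2 system has K_p = ∞, so it tracks a step input with zero steady-state error.

0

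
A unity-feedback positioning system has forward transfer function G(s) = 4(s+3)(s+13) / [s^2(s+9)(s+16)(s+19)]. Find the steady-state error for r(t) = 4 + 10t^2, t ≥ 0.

4560/13

G(s) has two factors of s in the denominator, so the system is type 2. Taking each input component in turn:
  • 4: tracked with zero error.
  • 10t^2: e_ss = 20/K_a with K_a=13/228 → 4560/13.
Total e_ss = 4560/13.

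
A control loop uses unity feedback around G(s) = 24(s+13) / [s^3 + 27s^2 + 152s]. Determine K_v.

Lowest-order denominator term is 152s, so the open loop has 1 pole at the origin → type 1 system.
K_v = lim_{s→0} s·G(s) = 24·13 / 152 = 39/19.

39/19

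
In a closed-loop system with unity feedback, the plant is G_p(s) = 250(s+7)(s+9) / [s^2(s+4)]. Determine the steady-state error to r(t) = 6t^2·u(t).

System type = 2 (two poles at s=0).
K_a = lim_{s→0} s^2·G_p(s) = 250·7·9 / (4) = 3937.5.
r(t) = 6t^2 gives R(s) = 12/s^3.
e_ss = 12/K_a = 12/3937.5 = 8/2625.

8/2625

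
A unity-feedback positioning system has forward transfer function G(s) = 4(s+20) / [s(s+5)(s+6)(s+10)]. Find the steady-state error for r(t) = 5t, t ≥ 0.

18.75

The open loop has one pole at the origin → type 1 system.
K_v = lim_{s→0} s·G(s) = 4·20 / (5·6·10) = 4/15.
e_ss = 5/K_v = 5/(4/15) = 18.75.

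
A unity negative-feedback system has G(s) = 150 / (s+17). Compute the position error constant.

150/17

System type = 0 (no poles at s=0).
K_p = lim_{s→0} G(s) = 150 / (17) = 150/17.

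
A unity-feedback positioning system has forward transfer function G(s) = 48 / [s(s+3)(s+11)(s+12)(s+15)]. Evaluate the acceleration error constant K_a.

0

The open loop has one pole at the origin → type 1 system.
K_a = lim_{s→0} s^2·G(s) = 0 (the extra factor of s kills the finite limit).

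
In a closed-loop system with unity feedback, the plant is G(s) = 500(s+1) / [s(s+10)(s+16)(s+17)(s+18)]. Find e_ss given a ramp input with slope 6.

One free integrator in G(s): this is a type 1 system.
K_v = lim_{s→0} s·G(s) = 500·1 / (10·16·17·18) = 25/2448.
e_ss = 6/K_v = 6/(25/2448) = 587.52.

587.52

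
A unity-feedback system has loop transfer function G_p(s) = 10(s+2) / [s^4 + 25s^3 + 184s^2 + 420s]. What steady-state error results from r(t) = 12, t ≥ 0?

Lowest-order denominator term is 420s, so the open loop has 1 pole at the origin → type 1 system.
K_p = ∞ for a type-1 system; e_ss to a step is zero.

0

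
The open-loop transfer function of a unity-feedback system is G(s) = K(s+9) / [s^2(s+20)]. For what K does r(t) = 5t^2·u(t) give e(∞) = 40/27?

Two free integrators in G(s): this is a type 2 system.
K_a = lim_{s→0} s^2·G(s) = K·9 / (20) = 0.45·K.
e_ss = 10/K_a = 40/27 ⇒ K_a = 6.75 ⇒ K = 6.75/0.45 = 15.

15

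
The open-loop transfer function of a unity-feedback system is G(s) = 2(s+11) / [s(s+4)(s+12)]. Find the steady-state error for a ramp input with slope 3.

G(s) has one factor of s in the denominator, so the system is type 1.
K_v = lim_{s→0} s·G(s) = 2·11 / (4·12) = 11/24.
e_ss = 3/K_v = 3/(11/24) = 72/11.

72/11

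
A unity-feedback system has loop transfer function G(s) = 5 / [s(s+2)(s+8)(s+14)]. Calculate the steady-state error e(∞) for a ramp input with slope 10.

G(s) has one factor of s in the denominator, so the system is type 1.
K_v = lim_{s→0} s·G(s) = 5 / (2·8·14) = 5/224.
e_ss = 10/K_v = 10/(5/224) = 448.

448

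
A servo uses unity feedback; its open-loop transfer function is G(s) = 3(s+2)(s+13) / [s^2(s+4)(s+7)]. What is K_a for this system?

Two free integrators in G(s): this is a type 2 system.
K_a = lim_{s→0} s^2·G(s) = 3·2·13 / (4·7) = 39/14.

39/14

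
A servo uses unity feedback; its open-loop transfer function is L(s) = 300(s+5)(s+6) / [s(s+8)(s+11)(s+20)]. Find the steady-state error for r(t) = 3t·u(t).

System type = 1 (one pole at s=0).
K_v = lim_{s→0} s·L(s) = 300·5·6 / (8·11·20) = 225/44.
e_ss = 3/K_v = 3/(225/44) = 44/75.

44/75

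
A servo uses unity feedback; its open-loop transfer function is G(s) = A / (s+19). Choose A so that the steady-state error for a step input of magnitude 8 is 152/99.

The open loop has no poles at the origin → type 0 system.
K_p = lim_{s→0} G(s) = A / (19) = (1/19)·A.
e_ss = 8/(1 + K_p) = 152/99 ⇒ 1 + (1/19)·A = 99/19 ⇒ A = 80.

80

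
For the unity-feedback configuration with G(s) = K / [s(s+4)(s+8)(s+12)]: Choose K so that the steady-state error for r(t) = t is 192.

G(s) has one factor of s in the denominator, so the system is type 1.
K_v = lim_{s→0} s·G(s) = K / (4·8·12) = (1/384)·K.
e_ss = 1/K_v = 192 ⇒ K_v = 1/192 ⇒ K = (1/192)/(1/384) = 2.

2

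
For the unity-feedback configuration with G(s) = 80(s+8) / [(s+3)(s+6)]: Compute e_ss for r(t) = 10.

90/329

G(s) has no factors of s in the denominator, so the system is type 0.
K_p = lim_{s→0} G(s) = 80·8 / (3·6) = 320/9.
e_ss = 10/(1 + K_p) = 10/(329/9) = 90/329.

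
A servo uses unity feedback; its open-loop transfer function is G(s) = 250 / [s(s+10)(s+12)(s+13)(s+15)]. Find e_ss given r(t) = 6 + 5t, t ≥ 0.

One free integrator in G(s): this is a type 1 system. By superposition:
  • 6: tracked with zero error.
  • 5t: e_ss = 5/K_v with K_v=5/468 → 468.
Total e_ss = 468.

468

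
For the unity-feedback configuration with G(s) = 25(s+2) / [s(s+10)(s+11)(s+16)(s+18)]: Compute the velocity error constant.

5/3168

One free integrator in G(s): this is a type 1 system.
K_v = lim_{s→0} s·G(s) = 25·2 / (10·11·16·18) = 5/3168.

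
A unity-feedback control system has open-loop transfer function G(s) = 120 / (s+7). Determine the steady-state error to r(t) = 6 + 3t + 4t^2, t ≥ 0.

No free integrators in G(s): this is a type 0 system. Treating each term separately:
  • 6: e_ss = 6/(1+K_p) with K_p=120/7 → 42/127.
  • 3t: a type-0 system cannot track it, e_ss → ∞.
  • 4t^2: a type-0 system cannot track it, e_ss → ∞.
The unbounded component dominates.

infinity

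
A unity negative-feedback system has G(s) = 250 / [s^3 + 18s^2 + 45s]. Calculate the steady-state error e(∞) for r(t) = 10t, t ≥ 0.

The denominator has no term below 45s — 1 pole at s=0, type 1.
K_v = lim_{s→0} s·G(s) = 250 / 45 = 50/9.
e_ss = 10/K_v = 10/(50/9) = 1.8.

1.8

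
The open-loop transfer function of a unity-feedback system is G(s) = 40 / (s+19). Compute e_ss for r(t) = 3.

57/59

G(s) has no factors of s in the denominator, so the system is type 0.
K_p = lim_{s→0} G(s) = 40 / (19) = 40/19.
e_ss = 3/(1 + K_p) = 3/(59/19) = 57/59.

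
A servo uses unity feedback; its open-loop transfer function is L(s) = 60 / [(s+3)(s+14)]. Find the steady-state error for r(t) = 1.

7/17

System type = 0 (no poles at s=0).
K_p = lim_{s→0} L(s) = 60 / (3·14) = 10/7.
e_ss = 1/(1 + K_p) = 1/(17/7) = 7/17.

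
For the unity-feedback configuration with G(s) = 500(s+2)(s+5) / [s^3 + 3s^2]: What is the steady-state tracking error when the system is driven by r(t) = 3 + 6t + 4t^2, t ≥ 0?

0.0048

The denominator has no term below 3s^2 — 2 poles at s=0, type 2. By superposition:
  • 3: tracked with zero error.
  • 6t: tracked with zero error.
  • 4t^2: e_ss = 8/K_a with K_a=5000/3 → 0.0048.
Total e_ss = 0.0048.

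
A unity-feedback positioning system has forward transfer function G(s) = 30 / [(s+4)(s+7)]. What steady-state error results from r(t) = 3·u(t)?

42/29

No free integrators in G(s): this is a type 0 system.
K_p = lim_{s→0} G(s) = 30 / (4·7) = 15/14.
e_ss = 3/(1 + K_p) = 3/(29/14) = 42/29.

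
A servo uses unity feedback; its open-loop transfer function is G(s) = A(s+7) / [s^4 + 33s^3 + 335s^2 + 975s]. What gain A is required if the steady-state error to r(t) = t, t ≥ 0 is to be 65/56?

Lowest-order denominator term is 975s, so the open loop has 1 pole at the origin → type 1 system.
K_v = lim_{s→0} s·G(s) = A·7 / 975 = (7/975)·A.
e_ss = 1/K_v = 65/56 ⇒ K_v = 56/65 ⇒ A = (56/65)/(7/975) = 120.

120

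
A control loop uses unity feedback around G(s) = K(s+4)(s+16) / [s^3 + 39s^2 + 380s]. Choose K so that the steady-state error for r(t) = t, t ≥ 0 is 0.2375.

Lowest-order denominator term is 380s, so the open loop has 1 pole at the origin → type 1 system.
K_v = lim_{s→0} s·G(s) = K·4·16 / 380 = (16/95)·K.
e_ss = 1/K_v = 0.2375 ⇒ K_v = 80/19 ⇒ K = (80/19)/(16/95) = 25.

25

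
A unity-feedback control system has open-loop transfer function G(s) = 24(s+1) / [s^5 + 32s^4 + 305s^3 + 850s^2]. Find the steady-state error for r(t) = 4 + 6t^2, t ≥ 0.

425

The denominator has no term below 850s^2 — 2 poles at s=0, type 2. Treating each term separately:
  • 4: tracked with zero error.
  • 6t^2: e_ss = 12/K_a with K_a=12/425 → 425.
Total e_ss = 425.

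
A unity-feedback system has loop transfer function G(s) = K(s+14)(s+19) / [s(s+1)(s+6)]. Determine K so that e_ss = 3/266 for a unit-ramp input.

2

G(s) has one factor of s in the denominator, so the system is type 1.
K_v = lim_{s→0} s·G(s) = K·14·19 / (1·6) = (133/3)·K.
e_ss = 1/K_v = 3/266 ⇒ K_v = 266/3 ⇒ K = (266/3)/(133/3) = 2.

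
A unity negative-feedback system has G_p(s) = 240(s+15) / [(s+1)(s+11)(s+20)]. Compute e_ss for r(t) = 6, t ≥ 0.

66/191

No free integrators in G_p(s): this is a type 0 system.
K_p = lim_{s→0} G_p(s) = 240·15 / (1·11·20) = 180/11.
e_ss = 6/(1 + K_p) = 6/(191/11) = 66/191.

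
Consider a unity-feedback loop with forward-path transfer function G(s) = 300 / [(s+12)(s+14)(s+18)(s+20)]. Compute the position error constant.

No free integrators in G(s): this is a type 0 system.
K_p = lim_{s→0} G(s) = 300 / (12·14·18·20) = 5/1008.

5/1008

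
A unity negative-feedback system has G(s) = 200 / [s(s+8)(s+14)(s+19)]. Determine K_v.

25/266

System type = 1 (one pole at s=0).
K_v = lim_{s→0} s·G(s) = 200 / (8·14·19) = 25/266.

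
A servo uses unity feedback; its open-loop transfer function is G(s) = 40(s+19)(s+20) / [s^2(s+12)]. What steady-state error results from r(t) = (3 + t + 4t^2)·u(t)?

3/475

System type = 2 (two poles at s=0). By superposition:
  • 3: tracked with zero error.
  • t: tracked with zero error.
  • 4t^2: e_ss = 8/K_a with K_a=3800/3 → 3/475.
Total e_ss = 3/475.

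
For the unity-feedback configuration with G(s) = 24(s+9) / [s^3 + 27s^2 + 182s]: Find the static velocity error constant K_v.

Factoring s from the denominator leaves a polynomial with constant term 182, so the system is type 1.
K_v = lim_{s→0} s·G(s) = 24·9 / 182 = 108/91.

108/91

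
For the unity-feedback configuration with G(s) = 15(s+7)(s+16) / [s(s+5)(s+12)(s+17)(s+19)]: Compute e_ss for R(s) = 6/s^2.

One free integrator in G(s): this is a type 1 system.
K_v = lim_{s→0} s·G(s) = 15·7·16 / (5·12·17·19) = 28/323.
e_ss = 6/K_v = 6/(28/323) = 969/14.

969/14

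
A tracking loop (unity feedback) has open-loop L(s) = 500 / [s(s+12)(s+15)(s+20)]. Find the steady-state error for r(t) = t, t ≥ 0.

System type = 1 (one pole at s=0).
K_v = lim_{s→0} s·L(s) = 500 / (12·15·20) = 5/36.
e_ss = 1/K_v = 1/(5/36) = 7.2.

7.2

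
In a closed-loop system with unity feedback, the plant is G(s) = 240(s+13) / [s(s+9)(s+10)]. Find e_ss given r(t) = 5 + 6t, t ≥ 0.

9/52

The open loop has one pole at the origin → type 1 system. Treating each term separately:
  • 5: tracked with zero error.
  • 6t: e_ss = 6/K_v with K_v=104/3 → 9/52.
Total e_ss = 9/52.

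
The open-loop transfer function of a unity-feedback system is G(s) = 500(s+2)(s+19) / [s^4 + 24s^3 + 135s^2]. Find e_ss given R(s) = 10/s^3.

Lowest-order denominator term is 135s^2, so the open loop has 2 poles at the origin → type 2 system.
K_a = lim_{s→0} s^2·G(s) = 500·2·19 / 135 = 3800/27.
r(t) = 5t^2 gives R(s) = 10/s^3.
e_ss = 10/K_a = 10/(3800/27) = 27/380.

27/380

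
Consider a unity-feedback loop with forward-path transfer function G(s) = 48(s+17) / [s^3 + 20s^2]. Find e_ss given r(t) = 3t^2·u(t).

5/34

The denominator has no term below 20s^2 — 2 poles at s=0, type 2.
K_a = lim_{s→0} s^2·G(s) = 48·17 / 20 = 40.8.
r(t) = 3t^2 gives R(s) = 6/s^3.
e_ss = 6/K_a = 6/40.8 = 5/34.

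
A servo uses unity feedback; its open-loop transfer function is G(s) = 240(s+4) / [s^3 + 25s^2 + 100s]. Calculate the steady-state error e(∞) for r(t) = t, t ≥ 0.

Lowest-order denominator term is 100s, so the open loop has 1 pole at the origin → type 1 system.
K_v = lim_{s→0} s·G(s) = 240·4 / 100 = 9.6.
e_ss = 1/K_v = 1/9.6 = 5/48.

5/48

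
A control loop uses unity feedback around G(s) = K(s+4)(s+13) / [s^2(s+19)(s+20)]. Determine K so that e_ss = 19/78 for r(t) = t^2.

60

Two free integrators in G(s): this is a type 2 system.
K_a = lim_{s→0} s^2·G(s) = K·4·13 / (19·20) = (13/95)·K.
e_ss = 2/K_a = 19/78 ⇒ K_a = 156/19 ⇒ K = (156/19)/(13/95) = 60.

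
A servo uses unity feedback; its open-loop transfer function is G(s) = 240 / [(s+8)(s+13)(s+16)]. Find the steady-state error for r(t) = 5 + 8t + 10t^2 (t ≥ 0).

No free integrators in G(s): this is a type 0 system. Taking each input component in turn:
  • 5: e_ss = 5/(1+K_p) with K_p=15/104 → 520/119.
  • 8t: a type-0 system cannot track it, e_ss → ∞.
  • 10t^2: a type-0 system cannot track it, e_ss → ∞.
The unbounded component dominates.

infinity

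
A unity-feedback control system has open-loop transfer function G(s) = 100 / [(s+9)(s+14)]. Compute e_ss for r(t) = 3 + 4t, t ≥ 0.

System type = 0 (no poles at s=0). By superposition:
  • 3: e_ss = 3/(1+K_p) with K_p=50/63 → 189/113.
  • 4t: a type-0 system cannot track it, e_ss → ∞.
The unbounded component dominates.

infinity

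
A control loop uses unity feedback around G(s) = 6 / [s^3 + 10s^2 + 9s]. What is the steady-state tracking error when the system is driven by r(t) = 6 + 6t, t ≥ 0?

9

Factoring s from the denominator leaves a polynomial with constant term 9, so the system is type 1. Treating each term separately:
  • 6: tracked with zero error.
  • 6t: e_ss = 6/K_v with K_v=2/3 → 9.
Total e_ss = 9.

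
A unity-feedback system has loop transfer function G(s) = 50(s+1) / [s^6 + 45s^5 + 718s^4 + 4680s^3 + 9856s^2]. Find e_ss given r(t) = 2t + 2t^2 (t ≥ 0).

The denominator has no term below 9856s^2 — 2 poles at s=0, type 2. By superposition:
  • 2t: tracked with zero error.
  • 2t^2: e_ss = 4/K_a with K_a=25/4928 → 788.48.
Total e_ss = 788.48.

788.48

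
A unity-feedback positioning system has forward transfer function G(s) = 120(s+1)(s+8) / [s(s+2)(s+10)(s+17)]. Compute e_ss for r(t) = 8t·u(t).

The open loop has one pole at the origin → type 1 system.
K_v = lim_{s→0} s·G(s) = 120·1·8 / (2·10·17) = 48/17.
e_ss = 8/K_v = 8/(48/17) = 17/6.

17/6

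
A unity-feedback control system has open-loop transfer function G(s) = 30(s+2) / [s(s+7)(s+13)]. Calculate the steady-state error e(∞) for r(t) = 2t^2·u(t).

System type = 1 (one pole at s=0).
For a type-1 system K_a = 0, so e_ss to a parabolic input is unbounded.

infinity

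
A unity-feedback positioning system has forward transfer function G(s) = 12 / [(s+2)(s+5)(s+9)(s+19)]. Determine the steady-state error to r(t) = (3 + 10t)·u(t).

infinity

No free integrators in G(s): this is a type 0 system. Treating each term separately:
  • 3: e_ss = 3/(1+K_p) with K_p=2/285 → 855/287.
  • 10t: a type-0 system cannot track it, e_ss → ∞.
The unbounded component dominates.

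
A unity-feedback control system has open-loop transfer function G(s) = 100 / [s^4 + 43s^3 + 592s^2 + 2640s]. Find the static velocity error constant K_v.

Factoring s from the denominator leaves a polynomial with constant term 2640, so the system is type 1.
K_v = lim_{s→0} s·G(s) = 100 / 2640 = 5/132.

5/132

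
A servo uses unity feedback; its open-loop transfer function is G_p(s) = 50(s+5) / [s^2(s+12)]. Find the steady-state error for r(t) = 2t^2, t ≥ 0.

0.192

The open loop has two poles at the origin → type 2 system.
K_a = lim_{s→0} s^2·G_p(s) = 50·5 / (12) = 125/6.
r(t) = 2t^2 gives R(s) = 4/s^3.
e_ss = 4/K_a = 4/(125/6) = 0.192.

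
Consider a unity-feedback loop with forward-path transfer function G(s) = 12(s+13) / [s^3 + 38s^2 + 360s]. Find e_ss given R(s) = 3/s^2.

90/13

Factoring s from the denominator leaves a polynomial with constant term 360, so the system is type 1.
K_v = lim_{s→0} s·G(s) = 12·13 / 360 = 13/30.
e_ss = 3/K_v = 3/(13/30) = 90/13.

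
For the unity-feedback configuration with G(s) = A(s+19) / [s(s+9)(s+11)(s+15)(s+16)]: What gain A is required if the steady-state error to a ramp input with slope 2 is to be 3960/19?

12

One free integrator in G(s): this is a type 1 system.
K_v = lim_{s→0} s·G(s) = A·19 / (9·11·15·16) = (19/23760)·A.
e_ss = 2/K_v = 3960/19 ⇒ K_v = 19/1980 ⇒ A = (19/1980)/(19/23760) = 12.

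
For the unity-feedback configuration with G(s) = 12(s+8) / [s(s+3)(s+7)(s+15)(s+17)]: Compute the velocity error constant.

32/1785

The open loop has one pole at the origin → type 1 system.
K_v = lim_{s→0} s·G(s) = 12·8 / (3·7·15·17) = 32/1785.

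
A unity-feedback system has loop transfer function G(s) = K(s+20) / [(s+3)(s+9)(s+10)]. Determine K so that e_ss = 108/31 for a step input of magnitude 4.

2

G(s) has no factors of s in the denominator, so the system is type 0.
K_p = lim_{s→0} G(s) = K·20 / (3·9·10) = (2/27)·K.
e_ss = 4/(1 + K_p) = 108/31 ⇒ 1 + (2/27)·K = 31/27 ⇒ K = 2.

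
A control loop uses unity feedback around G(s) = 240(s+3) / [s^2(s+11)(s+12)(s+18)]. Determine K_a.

10/33

The open loop has two poles at the origin → type 2 system.
K_a = lim_{s→0} s^2·G(s) = 240·3 / (11·12·18) = 10/33.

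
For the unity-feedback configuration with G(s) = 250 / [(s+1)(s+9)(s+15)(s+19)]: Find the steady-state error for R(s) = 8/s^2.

infinity

System type = 0 (no poles at s=0).
For a type-0 system K_v = 0, so e_ss to a ramp input is unbounded.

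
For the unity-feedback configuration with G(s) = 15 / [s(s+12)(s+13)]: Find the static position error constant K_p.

K_p = lim_{s→0} G(s); with 1 pole at the origin the limit diverges, so K_p = ∞.

infinity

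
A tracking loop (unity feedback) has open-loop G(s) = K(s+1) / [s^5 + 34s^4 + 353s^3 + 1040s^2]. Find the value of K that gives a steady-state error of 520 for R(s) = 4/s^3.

Lowest-order denominator term is 1040s^2, so the open loop has 2 poles at the origin → type 2 system.
K_a = lim_{s→0} s^2·G(s) = K·1 / 1040 = (1/1040)·K.
e_ss = 4/K_a = 520 ⇒ K_a = 1/130 ⇒ K = (1/130)/(1/1040) = 8.

8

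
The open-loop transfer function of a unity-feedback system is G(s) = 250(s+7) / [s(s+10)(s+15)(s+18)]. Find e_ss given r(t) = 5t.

54/7

The open loop has one pole at the origin → type 1 system.
K_v = lim_{s→0} s·G(s) = 250·7 / (10·15·18) = 35/54.
e_ss = 5/K_v = 5/(35/54) = 54/7.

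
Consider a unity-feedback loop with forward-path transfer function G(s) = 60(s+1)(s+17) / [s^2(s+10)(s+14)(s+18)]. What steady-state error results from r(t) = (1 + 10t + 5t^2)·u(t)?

420/17

The open loop has two poles at the origin → type 2 system. Taking each input component in turn:
  • 1: tracked with zero error.
  • 10t: tracked with zero error.
  • 5t^2: e_ss = 10/K_a with K_a=17/42 → 420/17.
Total e_ss = 420/17.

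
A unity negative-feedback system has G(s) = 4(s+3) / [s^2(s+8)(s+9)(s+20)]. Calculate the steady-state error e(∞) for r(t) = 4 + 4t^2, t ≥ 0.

960

Two free integrators in G(s): this is a type 2 system. By superposition:
  • 4: tracked with zero error.
  • 4t^2: e_ss = 8/K_a with K_a=1/120 → 960.
Total e_ss = 960.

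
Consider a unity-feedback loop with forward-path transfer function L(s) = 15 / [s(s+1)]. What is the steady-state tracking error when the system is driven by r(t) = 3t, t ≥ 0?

System type = 1 (one pole at s=0).
K_v = lim_{s→0} s·L(s) = 15 / (1) = 15.
e_ss = 3/K_v = 3/15 = 0.2.

0.2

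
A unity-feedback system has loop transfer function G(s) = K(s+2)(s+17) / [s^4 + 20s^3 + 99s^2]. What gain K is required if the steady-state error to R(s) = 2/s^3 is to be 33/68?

12

The denominator has no term below 99s^2 — 2 poles at s=0, type 2.
K_a = lim_{s→0} s^2·G(s) = K·2·17 / 99 = (34/99)·K.
e_ss = 2/K_a = 33/68 ⇒ K_a = 136/33 ⇒ K = (136/33)/(34/99) = 12.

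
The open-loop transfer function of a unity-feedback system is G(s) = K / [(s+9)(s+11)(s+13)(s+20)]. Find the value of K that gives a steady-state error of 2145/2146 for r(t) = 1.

G(s) has no factors of s in the denominator, so the system is type 0.
K_p = lim_{s→0} G(s) = K / (9·11·13·20) = (1/25740)·K.
e_ss = 1/(1 + K_p) = 2145/2146 ⇒ 1 + (1/25740)·K = 2146/2145 ⇒ K = 12.

12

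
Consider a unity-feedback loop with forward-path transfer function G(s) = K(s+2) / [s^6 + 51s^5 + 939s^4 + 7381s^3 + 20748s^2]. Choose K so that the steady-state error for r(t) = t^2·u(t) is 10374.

2

The denominator has no term below 20748s^2 — 2 poles at s=0, type 2.
K_a = lim_{s→0} s^2·G(s) = K·2 / 20748 = (1/10374)·K.
e_ss = 2/K_a = 10374 ⇒ K_a = 1/5187 ⇒ K = (1/5187)/(1/10374) = 2.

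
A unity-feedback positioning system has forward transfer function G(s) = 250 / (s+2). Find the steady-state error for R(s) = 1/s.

1/126

The open loop has no poles at the origin → type 0 system.
K_p = lim_{s→0} G(s) = 250 / (2) = 125.
e_ss = 1/(1 + K_p) = 1/126.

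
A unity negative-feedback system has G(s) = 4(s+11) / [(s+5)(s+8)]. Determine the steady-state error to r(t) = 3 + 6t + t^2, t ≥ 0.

infinity

G(s) has no factors of s in the denominator, so the system is type 0. Treating each term separately:
  • 3: e_ss = 3/(1+K_p) with K_p=1.1 → 10/7.
  • 6t: a type-0 system cannot track it, e_ss → ∞.
  • t^2: a type-0 system cannot track it, e_ss → ∞.
The unbounded component dominates.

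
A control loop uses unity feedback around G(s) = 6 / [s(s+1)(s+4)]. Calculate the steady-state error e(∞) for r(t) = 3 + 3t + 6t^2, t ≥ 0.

infinity

G(s) has one factor of s in the denominator, so the system is type 1. By superposition:
  • 3: tracked with zero error.
  • 3t: e_ss = 3/K_v with K_v=1.5 → 2.
  • 6t^2: a type-1 system cannot track it, e_ss → ∞.
The unbounded component dominates.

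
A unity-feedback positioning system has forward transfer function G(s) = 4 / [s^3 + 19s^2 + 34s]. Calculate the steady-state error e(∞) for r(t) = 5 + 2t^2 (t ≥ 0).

infinity

Factoring s from the denominator leaves a polynomial with constant term 34, so the system is type 1. Treating each term separately:
  • 5: tracked with zero error.
  • 2t^2: a type-1 system cannot track it, e_ss → ∞.
The unbounded component dominates.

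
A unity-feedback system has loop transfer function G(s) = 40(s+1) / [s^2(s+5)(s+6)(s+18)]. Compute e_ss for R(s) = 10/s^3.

G(s) has two factors of s in the denominator, so the system is type 2.
K_a = lim_{s→0} s^2·G(s) = 40·1 / (5·6·18) = 2/27.
r(t) = 5t^2 gives R(s) = 10/s^3.
e_ss = 10/K_a = 10/(2/27) = 135.

135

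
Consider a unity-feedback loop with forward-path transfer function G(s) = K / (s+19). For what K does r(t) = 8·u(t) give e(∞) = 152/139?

The open loop has no poles at the origin → type 0 system.
K_p = lim_{s→0} G(s) = K / (19) = (1/19)·K.
e_ss = 8/(1 + K_p) = 152/139 ⇒ 1 + (1/19)·K = 139/19 ⇒ K = 120.

120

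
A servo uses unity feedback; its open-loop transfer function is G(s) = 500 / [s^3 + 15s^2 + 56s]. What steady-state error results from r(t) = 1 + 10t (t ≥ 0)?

Lowest-order denominator term is 56s, so the open loop has 1 pole at the origin → type 1 system. Taking each input component in turn:
  • 1: tracked with zero error.
  • 10t: e_ss = 10/K_v with K_v=125/14 → 1.12.
Total e_ss = 1.12.

1.12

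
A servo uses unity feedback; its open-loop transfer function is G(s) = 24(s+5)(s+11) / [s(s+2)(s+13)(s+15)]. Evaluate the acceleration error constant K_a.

0

The open loop has one pole at the origin → type 1 system.
K_a = lim_{s→0} s^2·G(s) = 0 (the extra factor of s kills the finite limit).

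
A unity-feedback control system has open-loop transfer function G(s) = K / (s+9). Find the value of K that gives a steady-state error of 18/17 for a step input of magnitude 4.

25

The open loop has no poles at the origin → type 0 system.
K_p = lim_{s→0} G(s) = K / (9) = (1/9)·K.
e_ss = 4/(1 + K_p) = 18/17 ⇒ 1 + (1/9)·K = 34/9 ⇒ K = 25.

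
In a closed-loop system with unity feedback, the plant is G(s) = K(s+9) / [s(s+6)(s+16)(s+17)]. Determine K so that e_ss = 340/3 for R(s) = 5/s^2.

8

One free integrator in G(s): this is a type 1 system.
K_v = lim_{s→0} s·G(s) = K·9 / (6·16·17) = (3/544)·K.
e_ss = 5/K_v = 340/3 ⇒ K_v = 3/68 ⇒ K = (3/68)/(3/544) = 8.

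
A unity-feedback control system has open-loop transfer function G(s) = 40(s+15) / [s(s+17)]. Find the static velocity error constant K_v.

One free integrator in G(s): this is a type 1 system.
K_v = lim_{s→0} s·G(s) = 40·15 / (17) = 600/17.

600/17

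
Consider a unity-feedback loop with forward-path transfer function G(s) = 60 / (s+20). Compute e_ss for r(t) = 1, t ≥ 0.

0.25

G(s) has no factors of s in the denominator, so the system is type 0.
K_p = lim_{s→0} G(s) = 60 / (20) = 3.
e_ss = 1/(1 + K_p) = 1/4 = 0.25.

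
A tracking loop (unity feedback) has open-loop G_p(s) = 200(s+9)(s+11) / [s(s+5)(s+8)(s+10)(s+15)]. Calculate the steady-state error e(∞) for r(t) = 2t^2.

The open loop has one pole at the origin → type 1 system.
K_a = lim_{s→0} s^2·G_p(s) = 0; the steady-state error to this parabolic input grows without bound.

infinity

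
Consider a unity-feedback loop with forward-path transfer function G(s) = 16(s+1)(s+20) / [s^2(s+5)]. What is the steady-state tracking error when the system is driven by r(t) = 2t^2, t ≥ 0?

0.0625

Two free integrators in G(s): this is a type 2 system.
K_a = lim_{s→0} s^2·G(s) = 16·1·20 / (5) = 64.
r(t) = 2t^2 gives R(s) = 4/s^3.
e_ss = 4/K_a = 4/64 = 0.0625.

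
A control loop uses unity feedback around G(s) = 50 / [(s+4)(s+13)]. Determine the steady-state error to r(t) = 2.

52/51

G(s) has no factors of s in the denominator, so the system is type 0.
K_p = lim_{s→0} G(s) = 50 / (4·13) = 25/26.
e_ss = 2/(1 + K_p) = 2/(51/26) = 52/51.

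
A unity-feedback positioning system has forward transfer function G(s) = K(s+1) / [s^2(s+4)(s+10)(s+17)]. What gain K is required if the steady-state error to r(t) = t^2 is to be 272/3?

15

System type = 2 (two poles at s=0).
K_a = lim_{s→0} s^2·G(s) = K·1 / (4·10·17) = (1/680)·K.
e_ss = 2/K_a = 272/3 ⇒ K_a = 3/136 ⇒ K = (3/136)/(1/680) = 15.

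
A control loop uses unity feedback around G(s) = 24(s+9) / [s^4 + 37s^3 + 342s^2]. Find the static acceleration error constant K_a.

12/19

The denominator has no term below 342s^2 — 2 poles at s=0, type 2.
K_a = lim_{s→0} s^2·G(s) = 24·9 / 342 = 12/19.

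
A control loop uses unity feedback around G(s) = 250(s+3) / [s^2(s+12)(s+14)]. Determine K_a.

G(s) has two factors of s in the denominator, so the system is type 2.
K_a = lim_{s→0} s^2·G(s) = 250·3 / (12·14) = 125/28.

125/28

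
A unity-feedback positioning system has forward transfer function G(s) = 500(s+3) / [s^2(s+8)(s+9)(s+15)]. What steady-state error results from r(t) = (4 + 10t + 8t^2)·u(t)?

Two free integrators in G(s): this is a type 2 system. Taking each input component in turn:
  • 4: tracked with zero error.
  • 10t: tracked with zero error.
  • 8t^2: e_ss = 16/K_a with K_a=25/18 → 11.52.
Total e_ss = 11.52.

11.52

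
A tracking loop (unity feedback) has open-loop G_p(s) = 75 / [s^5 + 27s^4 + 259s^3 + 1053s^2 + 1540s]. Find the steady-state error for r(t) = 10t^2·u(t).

infinity

The denominator has no term below 1540s — 1 pole at s=0, type 1.
For a type-1 system K_a = 0, so e_ss to a parabolic input is unbounded.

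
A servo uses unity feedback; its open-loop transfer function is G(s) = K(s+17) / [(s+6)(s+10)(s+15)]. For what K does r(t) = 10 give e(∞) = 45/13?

G(s) has no factors of s in the denominator, so the system is type 0.
K_p = lim_{s→0} G(s) = K·17 / (6·10·15) = (17/900)·K.
e_ss = 10/(1 + K_p) = 45/13 ⇒ 1 + (17/900)·K = 26/9 ⇒ K = 100.

100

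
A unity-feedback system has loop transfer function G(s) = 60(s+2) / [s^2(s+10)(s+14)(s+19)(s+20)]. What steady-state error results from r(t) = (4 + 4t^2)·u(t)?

System type = 2 (two poles at s=0). By superposition:
  • 4: tracked with zero error.
  • 4t^2: e_ss = 8/K_a with K_a=3/1330 → 10640/3.
Total e_ss = 10640/3.

10640/3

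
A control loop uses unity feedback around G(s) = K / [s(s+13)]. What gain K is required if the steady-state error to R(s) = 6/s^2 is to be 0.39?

The open loop has one pole at the origin → type 1 system.
K_v = lim_{s→0} s·G(s) = K / (13) = (1/13)·K.
e_ss = 6/K_v = 0.39 ⇒ K_v = 200/13 ⇒ K = (200/13)/(1/13) = 200.

200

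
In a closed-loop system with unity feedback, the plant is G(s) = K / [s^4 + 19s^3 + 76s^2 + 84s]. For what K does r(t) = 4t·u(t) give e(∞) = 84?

The denominator has no term below 84s — 1 pole at s=0, type 1.
K_v = lim_{s→0} s·G(s) = K / 84 = (1/84)·K.
e_ss = 4/K_v = 84 ⇒ K_v = 1/21 ⇒ K = (1/21)/(1/84) = 4.

4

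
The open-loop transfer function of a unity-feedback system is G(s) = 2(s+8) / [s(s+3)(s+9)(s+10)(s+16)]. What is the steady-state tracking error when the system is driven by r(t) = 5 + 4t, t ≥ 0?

One free integrator in G(s): this is a type 1 system. By superposition:
  • 5: tracked with zero error.
  • 4t: e_ss = 4/K_v with K_v=1/270 → 1080.
Total e_ss = 1080.

1080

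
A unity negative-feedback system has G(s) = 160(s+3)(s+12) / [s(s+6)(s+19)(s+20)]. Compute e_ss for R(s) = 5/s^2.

One free integrator in G(s): this is a type 1 system.
K_v = lim_{s→0} s·G(s) = 160·3·12 / (6·19·20) = 48/19.
e_ss = 5/K_v = 5/(48/19) = 95/48.

95/48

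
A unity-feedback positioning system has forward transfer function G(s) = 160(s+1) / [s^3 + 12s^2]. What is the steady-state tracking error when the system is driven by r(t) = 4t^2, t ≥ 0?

Lowest-order denominator term is 12s^2, so the open loop has 2 poles at the origin → type 2 system.
K_a = lim_{s→0} s^2·G(s) = 160·1 / 12 = 40/3.
r(t) = 4t^2 gives R(s) = 8/s^3.
e_ss = 8/K_a = 8/(40/3) = 0.6.

0.6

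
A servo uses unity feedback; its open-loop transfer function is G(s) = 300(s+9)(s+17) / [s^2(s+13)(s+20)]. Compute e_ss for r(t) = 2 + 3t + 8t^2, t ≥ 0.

208/2295

The open loop has two poles at the origin → type 2 system. By superposition:
  • 2: tracked with zero error.
  • 3t: tracked with zero error.
  • 8t^2: e_ss = 16/K_a with K_a=2295/13 → 208/2295.
Total e_ss = 208/2295.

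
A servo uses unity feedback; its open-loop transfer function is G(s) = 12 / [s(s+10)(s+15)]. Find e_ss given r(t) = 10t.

125

System type = 1 (one pole at s=0).
K_v = lim_{s→0} s·G(s) = 12 / (10·15) = 0.08.
e_ss = 10/K_v = 10/0.08 = 125.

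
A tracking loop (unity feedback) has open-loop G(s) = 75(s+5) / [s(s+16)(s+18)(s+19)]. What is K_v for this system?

G(s) has one factor of s in the denominator, so the system is type 1.
K_v = lim_{s→0} s·G(s) = 75·5 / (16·18·19) = 125/1824.

125/1824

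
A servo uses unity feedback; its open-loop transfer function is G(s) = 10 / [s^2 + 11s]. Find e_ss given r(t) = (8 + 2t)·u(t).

2.2

The denominator has no term below 11s — 1 pole at s=0, type 1. Taking each input component in turn:
  • 8: tracked with zero error.
  • 2t: e_ss = 2/K_v with K_v=10/11 → 2.2.
Total e_ss = 2.2.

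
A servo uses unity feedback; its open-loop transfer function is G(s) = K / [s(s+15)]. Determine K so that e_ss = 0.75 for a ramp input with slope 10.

One free integrator in G(s): this is a type 1 system.
K_v = lim_{s→0} s·G(s) = K / (15) = (1/15)·K.
e_ss = 10/K_v = 0.75 ⇒ K_v = 40/3 ⇒ K = (40/3)/(1/15) = 200.

200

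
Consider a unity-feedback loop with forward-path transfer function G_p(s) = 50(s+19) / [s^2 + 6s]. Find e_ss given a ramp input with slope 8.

The denominator has no term below 6s — 1 pole at s=0, type 1.
K_v = lim_{s→0} s·G_p(s) = 50·19 / 6 = 475/3.
e_ss = 8/K_v = 8/(475/3) = 24/475.

24/475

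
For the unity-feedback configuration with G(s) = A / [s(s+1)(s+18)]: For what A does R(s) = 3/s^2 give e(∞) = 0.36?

150

G(s) has one factor of s in the denominator, so the system is type 1.
K_v = lim_{s→0} s·G(s) = A / (1·18) = (1/18)·A.
e_ss = 3/K_v = 0.36 ⇒ K_v = 25/3 ⇒ A = (25/3)/(1/18) = 150.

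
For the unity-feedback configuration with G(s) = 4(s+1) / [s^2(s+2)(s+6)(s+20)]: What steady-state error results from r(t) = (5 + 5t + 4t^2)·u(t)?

G(s) has two factors of s in the denominator, so the system is type 2. By superposition:
  • 5: tracked with zero error.
  • 5t: tracked with zero error.
  • 4t^2: e_ss = 8/K_a with K_a=1/60 → 480.
Total e_ss = 480.

480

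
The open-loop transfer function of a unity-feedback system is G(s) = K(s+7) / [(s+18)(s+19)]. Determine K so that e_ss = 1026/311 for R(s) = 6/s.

40

No free integrators in G(s): this is a type 0 system.
K_p = lim_{s→0} G(s) = K·7 / (18·19) = (7/342)·K.
e_ss = 6/(1 + K_p) = 1026/311 ⇒ 1 + (7/342)·K = 311/171 ⇒ K = 40.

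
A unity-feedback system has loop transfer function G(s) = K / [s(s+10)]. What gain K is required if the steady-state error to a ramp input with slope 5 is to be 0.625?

The open loop has one pole at the origin → type 1 system.
K_v = lim_{s→0} s·G(s) = K / (10) = 0.1·K.
e_ss = 5/K_v = 0.625 ⇒ K_v = 8 ⇒ K = 8/0.1 = 80.

80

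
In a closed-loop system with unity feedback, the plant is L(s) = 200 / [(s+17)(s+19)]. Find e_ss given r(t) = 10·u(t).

3230/523

The open loop has no poles at the origin → type 0 system.
K_p = lim_{s→0} L(s) = 200 / (17·19) = 200/323.
e_ss = 10/(1 + K_p) = 10/(523/323) = 3230/523.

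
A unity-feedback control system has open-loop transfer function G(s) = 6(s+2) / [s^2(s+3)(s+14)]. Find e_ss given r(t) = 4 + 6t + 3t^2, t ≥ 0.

System type = 2 (two poles at s=0). Taking each input component in turn:
  • 4: tracked with zero error.
  • 6t: tracked with zero error.
  • 3t^2: e_ss = 6/K_a with K_a=2/7 → 21.
Total e_ss = 21.

21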